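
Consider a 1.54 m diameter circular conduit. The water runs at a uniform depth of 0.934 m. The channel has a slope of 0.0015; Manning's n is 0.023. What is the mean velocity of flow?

V = 0.959 m/s

For a circular section of diameter D = 1.54 m at depth y = 0.934 m, the central angle is θ = 2 arccos(1 − 2y/D) = 3.571 rad. Then A = (D²/8)(θ − sin θ) = 1.182 m² and P = Dθ/2 = 2.75 m.
Hydraulic radius R = A/P = 1.182/2.75 = 0.4299 m.
From Manning's equation, V = (1/n) R^(2/3) S^(1/2) = (1/0.023) × 0.4299^(2/3) × 0.0015^(1/2) = 0.959 m/s.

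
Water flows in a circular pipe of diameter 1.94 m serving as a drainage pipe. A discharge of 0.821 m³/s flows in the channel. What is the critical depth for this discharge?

y_c = 0.425 m

At critical depth, Q² T / (g A³) = 1, i.e. A³/T = Q²/g = 0.821²/9.81 = 0.06871.
At y = 0.5 m: A³/T = 0.1293 — high.
At y = 0.319 m: A³/T = 0.02227 — low.
At y = 0.425 m: A³/T = 0.0686 — close enough.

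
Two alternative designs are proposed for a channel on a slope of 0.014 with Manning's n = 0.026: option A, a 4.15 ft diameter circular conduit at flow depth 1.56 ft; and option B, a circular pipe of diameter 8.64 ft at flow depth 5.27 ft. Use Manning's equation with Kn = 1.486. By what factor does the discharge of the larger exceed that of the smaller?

16.2

Channel A: For a circular section of diameter D = 4.15 ft at depth y = 1.56 ft, the central angle is θ = 2 arccos(1 − 2y/D) = 2.64 rad. Then A = (D²/8)(θ − sin θ) = 4.648 ft² and P = Dθ/2 = 5.478 ft. Hydraulic radius R = A/P = 4.648/5.478 = 0.8485 ft. Q_A = (1.486/0.026)·4.648·0.8485^(2/3)·√0.014 = 28.17 ft³/s.
Channel B: For a circular section of diameter D = 8.64 ft at depth y = 5.27 ft, the central angle is θ = 2 arccos(1 − 2y/D) = 3.585 rad. Then A = (D²/8)(θ − sin θ) = 37.46 ft² and P = Dθ/2 = 15.49 ft. Hydraulic radius R = A/P = 37.46/15.49 = 2.419 ft. Q_B = (1.486/0.026)·37.46·2.419^(2/3)·√0.014 = 456.4 ft³/s.
The larger discharge is 456.4 ft³/s and the smaller is 28.17 ft³/s; the ratio is 16.2.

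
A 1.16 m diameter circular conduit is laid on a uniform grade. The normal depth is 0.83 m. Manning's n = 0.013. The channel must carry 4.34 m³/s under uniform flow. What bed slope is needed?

S = 0.02

For a circular section of diameter D = 1.16 m at depth y = 0.83 m, the central angle is θ = 2 arccos(1 − 2y/D) = 4.033 rad. Then A = (D²/8)(θ − sin θ) = 0.8092 m² and P = Dθ/2 = 2.339 m.
Hydraulic radius R = A/P = 0.8092/2.339 = 0.3459 m.
From Manning's equation, S = [nQ / (1 A R^(2/3))]² = [0.013 × 4.34 / (1 × 0.8092 × 0.3459^(2/3))]² = 0.02.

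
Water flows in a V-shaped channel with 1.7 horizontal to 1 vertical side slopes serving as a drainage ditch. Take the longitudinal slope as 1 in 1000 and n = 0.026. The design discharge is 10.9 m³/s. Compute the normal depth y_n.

Manning's equation rearranged: A R^(2/3) = nQ / (1·√S) = 0.026 × 10.9 / (√0.001) = 8.962.
At y = 2.49 m: A R^(2/3) = 11.05 — too large.
At y = 1.9 m: A R^(2/3) = 5.371 — too small.
At y = 2.3 m: A R^(2/3) = 8.94 — matches.

y_n = 2.3 m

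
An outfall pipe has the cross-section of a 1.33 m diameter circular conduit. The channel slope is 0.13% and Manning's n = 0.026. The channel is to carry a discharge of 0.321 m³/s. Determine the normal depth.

y_n = 0.541 m

Manning's equation rearranged: A R^(2/3) = nQ / (1·√S) = 0.026 × 0.321 / (√0.0013) = 0.2315.
At y = 0.452 m: A R^(2/3) = 0.1658 — low.
At y = 0.646 m: A R^(2/3) = 0.3173 — high.
At y = 0.541 m: A R^(2/3) = 0.2317 — matches.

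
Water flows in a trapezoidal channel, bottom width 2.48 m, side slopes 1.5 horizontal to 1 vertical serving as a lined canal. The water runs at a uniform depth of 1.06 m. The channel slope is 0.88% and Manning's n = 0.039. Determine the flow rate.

With bottom width b = 2.48 m and side slope z = 1.5: A = (b + zy)y = (2.48 + 1.5×1.06)×1.06 = 4.314 m²; P = b + 2y√(1+z²) = 2.48 + 2×1.06×1.803 = 6.302 m.
Hydraulic radius R = A/P = 4.314/6.302 = 0.6846 m.
Manning's equation: Q = (1/n) A R^(2/3) S^(1/2) = (1/0.039) × 4.314 × 0.6846^(2/3) × 0.0088^(1/2) = 8.06 m³/s.

Q = 8.06 m³/s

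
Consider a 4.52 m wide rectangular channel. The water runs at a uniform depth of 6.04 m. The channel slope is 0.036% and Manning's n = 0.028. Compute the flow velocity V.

Flow area A = b·y = 4.52 × 6.04 = 27.3 m². Wetted perimeter P = b + 2y = 4.52 + 2×6.04 = 16.6 m.
Hydraulic radius R = A/P = 27.3/16.6 = 1.645 m.
From Manning's equation, V = (1/n) R^(2/3) S^(1/2) = (1/0.028) × 1.645^(2/3) × 0.00036^(1/2) = 0.944 m/s.

V = 0.944 m/s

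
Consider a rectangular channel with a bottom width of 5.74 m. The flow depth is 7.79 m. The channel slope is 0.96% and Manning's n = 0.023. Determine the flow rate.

Flow area A = b·y = 5.74 × 7.79 = 44.71 m². Wetted perimeter P = b + 2y = 5.74 + 2×7.79 = 21.32 m.
Hydraulic radius R = A/P = 44.71/21.32 = 2.097 m.
Manning's equation: Q = (1/n) A R^(2/3) S^(1/2) = (1/0.023) × 44.71 × 2.097^(2/3) × 0.0096^(1/2) = 312 m³/s.

Q = 312 m³/s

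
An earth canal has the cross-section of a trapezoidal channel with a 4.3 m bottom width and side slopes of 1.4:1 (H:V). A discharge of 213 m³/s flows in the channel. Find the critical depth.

At critical depth, Q² T / (g A³) = 1, i.e. A³/T = Q²/g = 213²/9.81 = 4625.
At y = 3.12 m: A³/T = 1517 — low.
At y = 4.15 m: A³/T = 4639 — ≈ 4625.

y_c = 4.15 m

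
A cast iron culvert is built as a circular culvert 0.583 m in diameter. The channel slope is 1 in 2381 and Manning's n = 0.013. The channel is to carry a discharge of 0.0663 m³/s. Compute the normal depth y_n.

Manning's equation rearranged: A R^(2/3) = nQ / (1·√S) = 0.013 × 0.0663 / (√0.00042) = 0.04206.
Try y = 0.372 m: A R^(2/3) = 0.05445 — too large.
Try y = 0.255 m: A R^(2/3) = 0.02928 — too small.
Try y = 0.315 m: A R^(2/3) = 0.04207 — matches.

y_n = 0.315 m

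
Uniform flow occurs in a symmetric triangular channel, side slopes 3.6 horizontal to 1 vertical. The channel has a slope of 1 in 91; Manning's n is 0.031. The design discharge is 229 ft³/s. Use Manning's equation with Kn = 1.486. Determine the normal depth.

Manning's equation rearranged: A R^(2/3) = nQ / (1.486·√S) = 0.031 × 229 / (1.486 × √0.01099) = 45.57.
Trying y = 3.76 ft: A R^(2/3) = 75.63 — over.
Trying y = 3.11 ft: A R^(2/3) = 45.59 — close enough.

y_n = 3.11 ft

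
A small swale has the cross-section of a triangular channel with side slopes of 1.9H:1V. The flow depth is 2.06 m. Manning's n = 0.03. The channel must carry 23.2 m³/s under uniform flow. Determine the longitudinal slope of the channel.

S = 0.00843

For a triangular section with side slope z = 1.9: A = zy² = 1.9×2.06² = 8.063 m²; P = 2y√(1+z²) = 2×2.06×2.147 = 8.846 m.
Hydraulic radius R = A/P = 8.063/8.846 = 0.9115 m.
From Manning's equation, S = [nQ / (1 A R^(2/3))]² = [0.03 × 23.2 / (1 × 8.063 × 0.9115^(2/3))]² = 0.00843.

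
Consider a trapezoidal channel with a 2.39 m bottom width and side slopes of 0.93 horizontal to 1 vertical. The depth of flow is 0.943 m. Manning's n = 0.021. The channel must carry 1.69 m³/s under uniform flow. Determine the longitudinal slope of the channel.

With bottom width b = 2.39 m and side slope z = 0.93: A = (b + zy)y = (2.39 + 0.93×0.943)×0.943 = 3.081 m²; P = b + 2y√(1+z²) = 2.39 + 2×0.943×1.366 = 4.966 m.
Hydraulic radius R = A/P = 3.081/4.966 = 0.6204 m.
From Manning's equation, S = [nQ / (1 A R^(2/3))]² = [0.021 × 1.69 / (1 × 3.081 × 0.6204^(2/3))]² = 0.000251.

S = 0.000251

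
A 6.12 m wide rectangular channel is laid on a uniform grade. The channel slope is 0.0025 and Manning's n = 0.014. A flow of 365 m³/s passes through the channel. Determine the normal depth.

y_n = 9.54 m

Manning's equation rearranged: A R^(2/3) = nQ / (1·√S) = 0.014 × 365 / (√0.0025) = 102.2.
At y = 11.7 m: A R^(2/3) = 129.3 — high.
At y = 6.49 m: A R^(2/3) = 64.71 — low.
At y = 9.54 m: A R^(2/3) = 102.2 — matches.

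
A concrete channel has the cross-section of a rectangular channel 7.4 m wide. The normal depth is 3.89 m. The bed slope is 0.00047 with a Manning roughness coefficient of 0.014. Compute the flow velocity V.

Flow area A = b·y = 7.4 × 3.89 = 28.79 m². Wetted perimeter P = b + 2y = 7.4 + 2×3.89 = 15.18 m.
Hydraulic radius R = A/P = 28.79/15.18 = 1.896 m.
From Manning's equation, V = (1/n) R^(2/3) S^(1/2) = (1/0.014) × 1.896^(2/3) × 0.00047^(1/2) = 2.37 m/s.

V = 2.37 m/s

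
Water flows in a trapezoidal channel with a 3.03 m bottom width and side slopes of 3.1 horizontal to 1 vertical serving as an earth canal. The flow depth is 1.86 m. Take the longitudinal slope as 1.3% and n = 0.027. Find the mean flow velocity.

With bottom width b = 3.03 m and side slope z = 3.1: A = (b + zy)y = (3.03 + 3.1×1.86)×1.86 = 16.36 m²; P = b + 2y√(1+z²) = 3.03 + 2×1.86×3.257 = 15.15 m.
Hydraulic radius R = A/P = 16.36/15.15 = 1.08 m.
From Manning's equation, V = (1/n) R^(2/3) S^(1/2) = (1/0.027) × 1.08^(2/3) × 0.013^(1/2) = 4.45 m/s.

V = 4.45 m/s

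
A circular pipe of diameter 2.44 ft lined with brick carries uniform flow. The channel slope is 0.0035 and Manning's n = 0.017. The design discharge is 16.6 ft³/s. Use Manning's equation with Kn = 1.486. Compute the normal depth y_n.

Manning's equation rearranged: A R^(2/3) = nQ / (1.486·√S) = 0.017 × 16.6 / (1.486 × √0.0035) = 3.21.
At y = 1.34 ft: A R^(2/3) = 1.965 — low.
At y = 2.27 ft: A R^(2/3) = 3.616 — high.
At y = 1.91 ft: A R^(2/3) = 3.216 — close enough.

y_n = 1.91 ft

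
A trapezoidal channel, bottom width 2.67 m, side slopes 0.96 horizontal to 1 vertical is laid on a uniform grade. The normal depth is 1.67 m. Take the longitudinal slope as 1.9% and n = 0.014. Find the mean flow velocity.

With bottom width b = 2.67 m and side slope z = 0.96: A = (b + zy)y = (2.67 + 0.96×1.67)×1.67 = 7.136 m²; P = b + 2y√(1+z²) = 2.67 + 2×1.67×1.386 = 7.3 m.
Hydraulic radius R = A/P = 7.136/7.3 = 0.9776 m.
From Manning's equation, V = (1/n) R^(2/3) S^(1/2) = (1/0.014) × 0.9776^(2/3) × 0.019^(1/2) = 9.7 m/s.

V = 9.7 m/s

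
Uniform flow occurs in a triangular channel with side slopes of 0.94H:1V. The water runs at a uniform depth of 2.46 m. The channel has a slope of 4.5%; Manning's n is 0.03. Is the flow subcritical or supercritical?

supercritical

For a triangular section with side slope z = 0.94: A = zy² = 0.94×2.46² = 5.689 m²; P = 2y√(1+z²) = 2×2.46×1.372 = 6.752 m.
Hydraulic radius R = A/P = 5.689/6.752 = 0.8424 m.
V = (1/n) R^(2/3) √S = (1/0.03) × 0.8424^(2/3) × √0.045 = 6.307 m/s. Hydraulic depth D_h = A/T = 5.689/4.625 = 1.23 m.
Froude number Fr = V/√(g·D_h) = 6.307/√(9.81×1.23) = 1.82, which is greater than 1, so the flow is supercritical.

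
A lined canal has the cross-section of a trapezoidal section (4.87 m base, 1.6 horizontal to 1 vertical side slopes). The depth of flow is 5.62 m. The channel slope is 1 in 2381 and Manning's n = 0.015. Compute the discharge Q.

Q = 221 m³/s

With bottom width b = 4.87 m and side slope z = 1.6: A = (b + zy)y = (4.87 + 1.6×5.62)×5.62 = 77.9 m²; P = b + 2y√(1+z²) = 4.87 + 2×5.62×1.887 = 26.08 m.
Hydraulic radius R = A/P = 77.9/26.08 = 2.987 m.
Manning's equation: Q = (1/n) A R^(2/3) S^(1/2) = (1/0.015) × 77.9 × 2.987^(2/3) × 0.00042^(1/2) = 221 m³/s.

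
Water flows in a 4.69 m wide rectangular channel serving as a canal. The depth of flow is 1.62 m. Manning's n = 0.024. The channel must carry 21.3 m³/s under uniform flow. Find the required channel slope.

Flow area A = b·y = 4.69 × 1.62 = 7.598 m². Wetted perimeter P = b + 2y = 4.69 + 2×1.62 = 7.93 m.
Hydraulic radius R = A/P = 7.598/7.93 = 0.9581 m.
From Manning's equation, S = [nQ / (1 A R^(2/3))]² = [0.024 × 21.3 / (1 × 7.598 × 0.9581^(2/3))]² = 0.00479.

S = 0.00479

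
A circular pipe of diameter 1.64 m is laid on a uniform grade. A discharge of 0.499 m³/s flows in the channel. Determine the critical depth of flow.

At critical depth, Q² T / (g A³) = 1, i.e. A³/T = Q²/g = 0.499²/9.81 = 0.02538.
At y = 0.307 m: A³/T = 0.016 — too small.
At y = 0.436 m: A³/T = 0.063 — too large.
At y = 0.345 m: A³/T = 0.02527 — matches.

y_c = 0.345 m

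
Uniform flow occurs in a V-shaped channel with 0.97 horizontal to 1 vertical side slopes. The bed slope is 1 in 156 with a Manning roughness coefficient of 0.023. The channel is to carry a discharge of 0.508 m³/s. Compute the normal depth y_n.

Manning's equation rearranged: A R^(2/3) = nQ / (1·√S) = 0.023 × 0.508 / (√0.00641) = 0.1459.
Trying y = 0.734 m: A R^(2/3) = 0.2104 — too large.
Trying y = 0.64 m: A R^(2/3) = 0.146 — ≈ 0.1459.

y_n = 0.64 m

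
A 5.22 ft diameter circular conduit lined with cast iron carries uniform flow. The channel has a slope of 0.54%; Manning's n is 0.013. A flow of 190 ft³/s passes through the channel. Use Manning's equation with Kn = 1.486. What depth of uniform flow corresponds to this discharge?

Manning's equation rearranged: A R^(2/3) = nQ / (1.486·√S) = 0.013 × 190 / (1.486 × √0.0054) = 22.62.
At y = 4.44 ft: A R^(2/3) = 26.35 — over.
At y = 2.99 ft: A R^(2/3) = 15.97 — short.
At y = 3.82 ft: A R^(2/3) = 22.63 — close enough.

y_n = 3.82 ft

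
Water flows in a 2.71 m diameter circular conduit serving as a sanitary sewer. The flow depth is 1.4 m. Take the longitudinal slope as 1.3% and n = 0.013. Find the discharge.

Q = 20.6 m³/s

For a circular section of diameter D = 2.71 m at depth y = 1.4 m, the central angle is θ = 2 arccos(1 − 2y/D) = 3.208 rad. Then A = (D²/8)(θ − sin θ) = 3.006 m² and P = Dθ/2 = 4.347 m.
Hydraulic radius R = A/P = 3.006/4.347 = 0.6915 m.
Manning's equation: Q = (1/n) A R^(2/3) S^(1/2) = (1/0.013) × 3.006 × 0.6915^(2/3) × 0.013^(1/2) = 20.6 m³/s.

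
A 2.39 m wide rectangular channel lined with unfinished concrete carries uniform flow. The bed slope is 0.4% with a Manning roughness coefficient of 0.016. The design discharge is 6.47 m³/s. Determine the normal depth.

Manning's equation rearranged: A R^(2/3) = nQ / (1·√S) = 0.016 × 6.47 / (√0.004) = 1.637.
Try y = 0.814 m: A R^(2/3) = 1.2 — too small.
Try y = 1.24 m: A R^(2/3) = 2.128 — too large.
Try y = 1.02 m: A R^(2/3) = 1.637 — close enough.

y_n = 1.02 m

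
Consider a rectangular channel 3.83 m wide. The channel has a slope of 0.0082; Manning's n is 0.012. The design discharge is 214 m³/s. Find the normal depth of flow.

y_n = 5.81 m

Manning's equation rearranged: A R^(2/3) = nQ / (1·√S) = 0.012 × 214 / (√0.0082) = 28.36.
Trying y = 4.31 m: A R^(2/3) = 19.92 — too small.
Trying y = 7.07 m: A R^(2/3) = 35.59 — too large.
Trying y = 5.81 m: A R^(2/3) = 28.38 — close enough.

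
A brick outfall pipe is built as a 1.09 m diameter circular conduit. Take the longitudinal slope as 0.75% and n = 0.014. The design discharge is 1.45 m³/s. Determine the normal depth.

y_n = 0.607 m

Manning's equation rearranged: A R^(2/3) = nQ / (1·√S) = 0.014 × 1.45 / (√0.0075) = 0.2344.
At y = 0.705 m: A R^(2/3) = 0.2946 — high.
At y = 0.427 m: A R^(2/3) = 0.1272 — low.
At y = 0.607 m: A R^(2/3) = 0.2344 — ≈ 0.2344.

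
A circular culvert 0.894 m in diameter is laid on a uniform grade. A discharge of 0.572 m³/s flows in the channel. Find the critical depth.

y_c = 0.443 m

At critical depth, Q² T / (g A³) = 1, i.e. A³/T = Q²/g = 0.572²/9.81 = 0.03335.
Try y = 0.49 m: A³/T = 0.04911 — over.
Try y = 0.375 m: A³/T = 0.01766 — short.
Try y = 0.443 m: A³/T = 0.03342 — close enough.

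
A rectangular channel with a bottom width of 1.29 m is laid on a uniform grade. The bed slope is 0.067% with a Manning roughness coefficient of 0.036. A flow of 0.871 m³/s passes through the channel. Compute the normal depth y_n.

y_n = 1.58 m

Manning's equation rearranged: A R^(2/3) = nQ / (1·√S) = 0.036 × 0.871 / (√0.00067) = 1.211.
At y = 1.76 m: A R^(2/3) = 1.376 — too large.
At y = 1.08 m: A R^(2/3) = 0.7612 — too small.
At y = 1.58 m: A R^(2/3) = 1.211 — close enough.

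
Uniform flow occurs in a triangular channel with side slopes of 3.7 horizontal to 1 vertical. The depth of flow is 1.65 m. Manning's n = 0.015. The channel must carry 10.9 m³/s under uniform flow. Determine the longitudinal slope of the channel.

For a triangular section with side slope z = 3.7: A = zy² = 3.7×1.65² = 10.07 m²; P = 2y√(1+z²) = 2×1.65×3.833 = 12.65 m.
Hydraulic radius R = A/P = 10.07/12.65 = 0.7964 m.
From Manning's equation, S = [nQ / (1 A R^(2/3))]² = [0.015 × 10.9 / (1 × 10.07 × 0.7964^(2/3))]² = 0.000357.

S = 0.000357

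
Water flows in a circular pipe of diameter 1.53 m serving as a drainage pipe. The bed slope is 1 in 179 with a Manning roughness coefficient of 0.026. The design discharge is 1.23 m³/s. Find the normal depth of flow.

y_n = 0.712 m

Manning's equation rearranged: A R^(2/3) = nQ / (1·√S) = 0.026 × 1.23 / (√0.005587) = 0.4279.
At y = 0.558 m: A R^(2/3) = 0.2752 — too small.
At y = 0.712 m: A R^(2/3) = 0.428 — close enough.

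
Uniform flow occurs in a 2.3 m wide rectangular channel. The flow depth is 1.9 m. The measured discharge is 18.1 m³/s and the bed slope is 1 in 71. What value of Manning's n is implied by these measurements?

Flow area A = b·y = 2.3 × 1.9 = 4.37 m². Wetted perimeter P = b + 2y = 2.3 + 2×1.9 = 6.1 m.
Hydraulic radius R = A/P = 4.37/6.1 = 0.7164 m.
Rearranging Manning's equation: n = (1/Q) A R^(2/3) S^(1/2) = (1/18.1) × 4.37 × 0.7164^(2/3) × √0.01408 = 0.0229.

n = 0.0229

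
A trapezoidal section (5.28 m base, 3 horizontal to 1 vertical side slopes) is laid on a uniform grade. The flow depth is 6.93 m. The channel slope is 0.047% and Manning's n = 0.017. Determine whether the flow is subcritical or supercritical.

With bottom width b = 5.28 m and side slope z = 3: A = (b + zy)y = (5.28 + 3×6.93)×6.93 = 180.7 m²; P = b + 2y√(1+z²) = 5.28 + 2×6.93×3.162 = 49.11 m.
Hydraulic radius R = A/P = 180.7/49.11 = 3.679 m.
V = (1/n) R^(2/3) √S = (1/0.017) × 3.679^(2/3) × √0.00047 = 3.039 m/s. Hydraulic depth D_h = A/T = 180.7/46.86 = 3.855 m.
Froude number Fr = V/√(g·D_h) = 3.039/√(9.81×3.855) = 0.494, which is less than 1, so the flow is subcritical.

subcritical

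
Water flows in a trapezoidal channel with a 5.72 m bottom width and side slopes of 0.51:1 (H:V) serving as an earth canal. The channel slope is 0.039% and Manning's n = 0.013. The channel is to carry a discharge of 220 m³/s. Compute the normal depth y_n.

y_n = 7.24 m

Manning's equation rearranged: A R^(2/3) = nQ / (1·√S) = 0.013 × 220 / (√0.00039) = 144.8.
Trying y = 8.18 m: A R^(2/3) = 181.5 — high.
Trying y = 7.24 m: A R^(2/3) = 144.9 — ≈ 144.8.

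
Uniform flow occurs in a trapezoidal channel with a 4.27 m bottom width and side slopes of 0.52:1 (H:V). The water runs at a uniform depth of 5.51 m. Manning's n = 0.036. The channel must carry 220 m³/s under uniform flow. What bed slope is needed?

S = 0.0129

With bottom width b = 4.27 m and side slope z = 0.52: A = (b + zy)y = (4.27 + 0.52×5.51)×5.51 = 39.31 m²; P = b + 2y√(1+z²) = 4.27 + 2×5.51×1.127 = 16.69 m.
Hydraulic radius R = A/P = 39.31/16.69 = 2.355 m.
From Manning's equation, S = [nQ / (1 A R^(2/3))]² = [0.036 × 220 / (1 × 39.31 × 2.355^(2/3))]² = 0.0129.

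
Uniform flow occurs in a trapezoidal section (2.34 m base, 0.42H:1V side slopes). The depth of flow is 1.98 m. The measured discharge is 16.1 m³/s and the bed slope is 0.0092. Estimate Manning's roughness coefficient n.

With bottom width b = 2.34 m and side slope z = 0.42: A = (b + zy)y = (2.34 + 0.42×1.98)×1.98 = 6.28 m²; P = b + 2y√(1+z²) = 2.34 + 2×1.98×1.085 = 6.635 m.
Hydraulic radius R = A/P = 6.28/6.635 = 0.9464 m.
Rearranging Manning's equation: n = (1/Q) A R^(2/3) S^(1/2) = (1/16.1) × 6.28 × 0.9464^(2/3) × √0.0092 = 0.0361.

n = 0.0361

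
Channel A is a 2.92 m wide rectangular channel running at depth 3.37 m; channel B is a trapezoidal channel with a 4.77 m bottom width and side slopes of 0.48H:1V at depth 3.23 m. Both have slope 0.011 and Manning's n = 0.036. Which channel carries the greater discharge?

Channel A: Flow area A = b·y = 2.92 × 3.37 = 9.84 m². Wetted perimeter P = b + 2y = 2.92 + 2×3.37 = 9.66 m. Hydraulic radius R = A/P = 9.84/9.66 = 1.019 m. Q_A = (1/0.036)·9.84·1.019^(2/3)·√0.011 = 29.02 m³/s.
Channel B: With bottom width b = 4.77 m and side slope z = 0.48: A = (b + zy)y = (4.77 + 0.48×3.23)×3.23 = 20.41 m²; P = b + 2y√(1+z²) = 4.77 + 2×3.23×1.109 = 11.94 m. Hydraulic radius R = A/P = 20.41/11.94 = 1.71 m. Q_B = (1/0.036)·20.41·1.71^(2/3)·√0.011 = 85.06 m³/s.
Q_A = 29.02 m³/s vs Q_B = 85.06 m³/s, so channel B carries more.

channel B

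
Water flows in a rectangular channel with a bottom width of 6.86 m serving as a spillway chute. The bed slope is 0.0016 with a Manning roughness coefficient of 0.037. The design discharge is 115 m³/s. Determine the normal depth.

y_n = 8.54 m

Manning's equation rearranged: A R^(2/3) = nQ / (1·√S) = 0.037 × 115 / (√0.0016) = 106.4.
Try y = 10.6 m: A R^(2/3) = 137.2 — high.
Try y = 6.9 m: A R^(2/3) = 82.26 — low.
Try y = 8.54 m: A R^(2/3) = 106.4 — close enough.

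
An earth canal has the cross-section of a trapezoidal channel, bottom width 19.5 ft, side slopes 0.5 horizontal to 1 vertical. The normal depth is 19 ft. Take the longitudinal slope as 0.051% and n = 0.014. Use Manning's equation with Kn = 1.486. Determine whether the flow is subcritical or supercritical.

With bottom width b = 19.5 ft and side slope z = 0.5: A = (b + zy)y = (19.5 + 0.5×19)×19 = 551 ft²; P = b + 2y√(1+z²) = 19.5 + 2×19×1.118 = 61.99 ft.
Hydraulic radius R = A/P = 551/61.99 = 8.889 ft.
V = (1.486/n) R^(2/3) √S = (1.486/0.014) × 8.889^(2/3) × √0.00051 = 10.29 ft/s. Hydraulic depth D_h = A/T = 551/38.5 = 14.31 ft.
Froude number Fr = V/√(g·D_h) = 10.29/√(32.2×14.31) = 0.479, which is less than 1, so the flow is subcritical.

subcritical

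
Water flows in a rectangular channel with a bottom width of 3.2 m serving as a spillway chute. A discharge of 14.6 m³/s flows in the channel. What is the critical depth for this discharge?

For a rectangular channel, critical depth y_c = (q²/g)^(1/3) where q = Q/b = 14.6/3.2 = 4.562 m²/s.
So y_c = (4.562²/9.81)^(1/3) = 1.29 m.

y_c = 1.29 m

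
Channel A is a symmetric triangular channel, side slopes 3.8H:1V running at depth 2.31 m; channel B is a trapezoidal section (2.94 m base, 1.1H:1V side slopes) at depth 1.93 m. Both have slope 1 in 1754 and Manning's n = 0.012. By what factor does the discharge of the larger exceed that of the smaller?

2.06

Channel A: For a triangular section with side slope z = 3.8: A = zy² = 3.8×2.31² = 20.28 m²; P = 2y√(1+z²) = 2×2.31×3.929 = 18.15 m. Hydraulic radius R = A/P = 20.28/18.15 = 1.117 m. Q_A = (1/0.012)·20.28·1.117^(2/3)·√0.0005701 = 43.43 m³/s.
Channel B: With bottom width b = 2.94 m and side slope z = 1.1: A = (b + zy)y = (2.94 + 1.1×1.93)×1.93 = 9.772 m²; P = b + 2y√(1+z²) = 2.94 + 2×1.93×1.487 = 8.678 m. Hydraulic radius R = A/P = 9.772/8.678 = 1.126 m. Q_B = (1/0.012)·9.772·1.126^(2/3)·√0.0005701 = 21.04 m³/s.
The larger discharge is 43.43 m³/s and the smaller is 21.04 m³/s; the ratio is 2.06.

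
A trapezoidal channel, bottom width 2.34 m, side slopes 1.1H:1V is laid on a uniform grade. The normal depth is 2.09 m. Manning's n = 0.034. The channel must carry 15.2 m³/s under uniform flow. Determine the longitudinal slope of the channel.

With bottom width b = 2.34 m and side slope z = 1.1: A = (b + zy)y = (2.34 + 1.1×2.09)×2.09 = 9.696 m²; P = b + 2y√(1+z²) = 2.34 + 2×2.09×1.487 = 8.554 m.
Hydraulic radius R = A/P = 9.696/8.554 = 1.133 m.
From Manning's equation, S = [nQ / (1 A R^(2/3))]² = [0.034 × 15.2 / (1 × 9.696 × 1.133^(2/3))]² = 0.0024.

S = 0.0024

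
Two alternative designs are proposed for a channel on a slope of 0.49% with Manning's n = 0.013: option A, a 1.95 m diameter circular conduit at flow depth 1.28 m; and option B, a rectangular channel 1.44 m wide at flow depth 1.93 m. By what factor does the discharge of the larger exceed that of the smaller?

1.27

Channel A: For a circular section of diameter D = 1.95 m at depth y = 1.28 m, the central angle is θ = 2 arccos(1 − 2y/D) = 3.778 rad. Then A = (D²/8)(θ − sin θ) = 2.078 m² and P = Dθ/2 = 3.683 m. Hydraulic radius R = A/P = 2.078/3.683 = 0.5642 m. Q_A = (1/0.013)·2.078·0.5642^(2/3)·√0.0049 = 7.64 m³/s.
Channel B: Flow area A = b·y = 1.44 × 1.93 = 2.779 m². Wetted perimeter P = b + 2y = 1.44 + 2×1.93 = 5.3 m. Hydraulic radius R = A/P = 2.779/5.3 = 0.5244 m. Q_B = (1/0.013)·2.779·0.5244^(2/3)·√0.0049 = 9.731 m³/s.
The larger discharge is 9.731 m³/s and the smaller is 7.64 m³/s; the ratio is 1.27.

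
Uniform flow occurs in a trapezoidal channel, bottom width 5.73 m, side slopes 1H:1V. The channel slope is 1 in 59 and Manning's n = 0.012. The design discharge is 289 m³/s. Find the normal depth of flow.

Manning's equation rearranged: A R^(2/3) = nQ / (1·√S) = 0.012 × 289 / (√0.01695) = 26.64.
At y = 2.83 m: A R^(2/3) = 35.36 — high.
At y = 1.68 m: A R^(2/3) = 13.96 — low.
At y = 2.42 m: A R^(2/3) = 26.62 — ≈ 26.64.

y_n = 2.42 m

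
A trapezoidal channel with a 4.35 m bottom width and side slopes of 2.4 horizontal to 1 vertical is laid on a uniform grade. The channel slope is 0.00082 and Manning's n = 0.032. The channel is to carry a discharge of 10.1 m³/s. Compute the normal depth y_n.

y_n = 1.47 m

Manning's equation rearranged: A R^(2/3) = nQ / (1·√S) = 0.032 × 10.1 / (√0.00082) = 11.29.
Trying y = 1.6 m: A R^(2/3) = 13.4 — over.
Trying y = 1 m: A R^(2/3) = 5.356 — short.
Trying y = 1.47 m: A R^(2/3) = 11.31 — ≈ 11.29.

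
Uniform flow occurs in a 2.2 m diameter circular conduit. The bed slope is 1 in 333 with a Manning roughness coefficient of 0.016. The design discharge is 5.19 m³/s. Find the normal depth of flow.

Manning's equation rearranged: A R^(2/3) = nQ / (1·√S) = 0.016 × 5.19 / (√0.003003) = 1.515.
At y = 1.53 m: A R^(2/3) = 2.118 — over.
At y = 0.869 m: A R^(2/3) = 0.8403 — short.
At y = 1.22 m: A R^(2/3) = 1.515 — ≈ 1.515.

y_n = 1.22 m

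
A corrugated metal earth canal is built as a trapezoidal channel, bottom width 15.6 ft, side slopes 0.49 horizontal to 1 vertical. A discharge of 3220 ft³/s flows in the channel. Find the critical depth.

At critical depth, Q² T / (g A³) = 1, i.e. A³/T = Q²/g = 3220²/32.2 = 322000.
At y = 12.2 ft: A³/T = 662100 — high.
At y = 9.85 ft: A³/T = 322500 — matches.

y_c = 9.85 ft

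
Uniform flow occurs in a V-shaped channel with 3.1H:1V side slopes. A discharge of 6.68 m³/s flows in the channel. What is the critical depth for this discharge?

At critical depth, Q² T / (g A³) = 1, i.e. A³/T = Q²/g = 6.68²/9.81 = 4.549.
At y = 0.714 m: A³/T = 0.8916 — too small.
At y = 1.25 m: A³/T = 14.66 — too large.
At y = 0.989 m: A³/T = 4.546 — close enough.

y_c = 0.989 m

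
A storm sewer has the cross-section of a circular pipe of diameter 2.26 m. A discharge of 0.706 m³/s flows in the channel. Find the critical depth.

At critical depth, Q² T / (g A³) = 1, i.e. A³/T = Q²/g = 0.706²/9.81 = 0.05081.
At y = 0.442 m: A³/T = 0.0944 — high.
At y = 0.324 m: A³/T = 0.02785 — low.
At y = 0.377 m: A³/T = 0.05056 — ≈ 0.05081.

y_c = 0.377 m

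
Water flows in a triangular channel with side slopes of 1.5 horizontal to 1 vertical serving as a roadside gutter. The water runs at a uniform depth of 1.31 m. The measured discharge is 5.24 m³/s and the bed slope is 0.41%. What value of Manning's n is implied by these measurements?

n = 0.021

For a triangular section with side slope z = 1.5: A = zy² = 1.5×1.31² = 2.574 m²; P = 2y√(1+z²) = 2×1.31×1.803 = 4.723 m.
Hydraulic radius R = A/P = 2.574/4.723 = 0.545 m.
Rearranging Manning's equation: n = (1/Q) A R^(2/3) S^(1/2) = (1/5.24) × 2.574 × 0.545^(2/3) × √0.0041 = 0.021.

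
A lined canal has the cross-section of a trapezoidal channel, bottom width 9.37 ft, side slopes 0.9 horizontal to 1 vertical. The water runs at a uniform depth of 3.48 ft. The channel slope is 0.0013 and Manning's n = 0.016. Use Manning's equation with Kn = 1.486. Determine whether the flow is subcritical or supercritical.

subcritical

With bottom width b = 9.37 ft and side slope z = 0.9: A = (b + zy)y = (9.37 + 0.9×3.48)×3.48 = 43.51 ft²; P = b + 2y√(1+z²) = 9.37 + 2×3.48×1.345 = 18.73 ft.
Hydraulic radius R = A/P = 43.51/18.73 = 2.322 ft.
V = (1.486/n) R^(2/3) √S = (1.486/0.016) × 2.322^(2/3) × √0.0013 = 5.873 ft/s. Hydraulic depth D_h = A/T = 43.51/15.63 = 2.783 ft.
Froude number Fr = V/√(g·D_h) = 5.873/√(32.2×2.783) = 0.62, which is less than 1, so the flow is subcritical.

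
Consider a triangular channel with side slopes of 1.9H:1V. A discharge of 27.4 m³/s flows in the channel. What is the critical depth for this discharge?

y_c = 2.12 m

At critical depth, Q² T / (g A³) = 1, i.e. A³/T = Q²/g = 27.4²/9.81 = 76.53.
At y = 2.36 m: A³/T = 132.1 — over.
At y = 1.77 m: A³/T = 31.36 — short.
At y = 2.12 m: A³/T = 77.3 — close enough.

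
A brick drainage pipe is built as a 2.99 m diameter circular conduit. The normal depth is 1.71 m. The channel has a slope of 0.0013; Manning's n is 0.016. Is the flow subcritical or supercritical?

subcritical

For a circular section of diameter D = 2.99 m at depth y = 1.71 m, the central angle is θ = 2 arccos(1 − 2y/D) = 3.43 rad. Then A = (D²/8)(θ − sin θ) = 4.151 m² and P = Dθ/2 = 5.128 m.
Hydraulic radius R = A/P = 4.151/5.128 = 0.8095 m.
V = (1/n) R^(2/3) √S = (1/0.016) × 0.8095^(2/3) × √0.0013 = 1.957 m/s. Hydraulic depth D_h = A/T = 4.151/2.959 = 1.403 m.
Froude number Fr = V/√(g·D_h) = 1.957/√(9.81×1.403) = 0.528, which is less than 1, so the flow is subcritical.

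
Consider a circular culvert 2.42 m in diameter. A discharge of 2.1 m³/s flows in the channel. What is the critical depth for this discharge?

y_c = 0.647 m

At critical depth, Q² T / (g A³) = 1, i.e. A³/T = Q²/g = 2.1²/9.81 = 0.4495.
At y = 0.496 m: A³/T = 0.1597 — low.
At y = 0.785 m: A³/T = 0.9537 — high.
At y = 0.647 m: A³/T = 0.4506 — close enough.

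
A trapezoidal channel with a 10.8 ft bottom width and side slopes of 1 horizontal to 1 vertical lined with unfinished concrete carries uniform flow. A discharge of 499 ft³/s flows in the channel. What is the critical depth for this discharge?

y_c = 3.6 ft

At critical depth, Q² T / (g A³) = 1, i.e. A³/T = Q²/g = 499²/32.2 = 7733.
Trying y = 2.45 ft: A³/T = 2179 — too small.
Trying y = 3.6 ft: A³/T = 7740 — close enough.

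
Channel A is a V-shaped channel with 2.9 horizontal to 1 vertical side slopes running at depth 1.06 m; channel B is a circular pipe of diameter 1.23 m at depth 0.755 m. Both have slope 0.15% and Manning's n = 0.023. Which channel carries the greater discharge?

channel A

Channel A: For a triangular section with side slope z = 2.9: A = zy² = 2.9×1.06² = 3.258 m²; P = 2y√(1+z²) = 2×1.06×3.068 = 6.503 m. Hydraulic radius R = A/P = 3.258/6.503 = 0.501 m. Q_A = (1/0.023)·3.258·0.501^(2/3)·√0.0015 = 3.461 m³/s.
Channel B: For a circular section of diameter D = 1.23 m at depth y = 0.755 m, the central angle is θ = 2 arccos(1 − 2y/D) = 3.601 rad. Then A = (D²/8)(θ − sin θ) = 0.7648 m² and P = Dθ/2 = 2.215 m. Hydraulic radius R = A/P = 0.7648/2.215 = 0.3454 m. Q_B = (1/0.023)·0.7648·0.3454^(2/3)·√0.0015 = 0.6339 m³/s.
Q_A = 3.461 m³/s vs Q_B = 0.6339 m³/s, so channel A carries more.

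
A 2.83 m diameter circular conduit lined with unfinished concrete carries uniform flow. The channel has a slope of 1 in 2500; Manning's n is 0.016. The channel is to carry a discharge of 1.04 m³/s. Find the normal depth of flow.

y_n = 0.781 m

Manning's equation rearranged: A R^(2/3) = nQ / (1·√S) = 0.016 × 1.04 / (√0.0004) = 0.832.
Try y = 0.95 m: A R^(2/3) = 1.213 — high.
Try y = 0.587 m: A R^(2/3) = 0.4708 — low.
Try y = 0.781 m: A R^(2/3) = 0.8313 — matches.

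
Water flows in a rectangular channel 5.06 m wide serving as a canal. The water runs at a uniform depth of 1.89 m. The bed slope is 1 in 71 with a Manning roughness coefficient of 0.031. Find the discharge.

Flow area A = b·y = 5.06 × 1.89 = 9.563 m². Wetted perimeter P = b + 2y = 5.06 + 2×1.89 = 8.84 m.
Hydraulic radius R = A/P = 9.563/8.84 = 1.082 m.
Manning's equation: Q = (1/n) A R^(2/3) S^(1/2) = (1/0.031) × 9.563 × 1.082^(2/3) × 0.01408^(1/2) = 38.6 m³/s.

Q = 38.6 m³/s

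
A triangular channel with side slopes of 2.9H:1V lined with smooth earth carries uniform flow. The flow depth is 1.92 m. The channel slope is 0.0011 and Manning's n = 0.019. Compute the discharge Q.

Q = 17.5 m³/s

For a triangular section with side slope z = 2.9: A = zy² = 2.9×1.92² = 10.69 m²; P = 2y√(1+z²) = 2×1.92×3.068 = 11.78 m.
Hydraulic radius R = A/P = 10.69/11.78 = 0.9076 m.
Manning's equation: Q = (1/n) A R^(2/3) S^(1/2) = (1/0.019) × 10.69 × 0.9076^(2/3) × 0.0011^(1/2) = 17.5 m³/s.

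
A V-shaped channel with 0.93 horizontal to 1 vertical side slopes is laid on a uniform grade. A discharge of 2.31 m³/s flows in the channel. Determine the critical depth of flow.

At critical depth, Q² T / (g A³) = 1, i.e. A³/T = Q²/g = 2.31²/9.81 = 0.5439.
Trying y = 1.29 m: A³/T = 1.545 — over.
Trying y = 0.852 m: A³/T = 0.1941 — short.
Trying y = 1.05 m: A³/T = 0.5519 — close enough.

y_c = 1.05 m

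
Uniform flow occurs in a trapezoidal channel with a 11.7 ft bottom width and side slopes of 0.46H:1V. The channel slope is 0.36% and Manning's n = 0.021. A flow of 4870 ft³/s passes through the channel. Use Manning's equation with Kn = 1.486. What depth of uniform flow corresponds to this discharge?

y_n = 16.7 ft

Manning's equation rearranged: A R^(2/3) = nQ / (1.486·√S) = 0.021 × 4870 / (1.486 × √0.0036) = 1147.
Try y = 20.7 ft: A R^(2/3) = 1709 — too large.
Try y = 14.1 ft: A R^(2/3) = 846.6 — too small.
Try y = 16.7 ft: A R^(2/3) = 1148 — close enough.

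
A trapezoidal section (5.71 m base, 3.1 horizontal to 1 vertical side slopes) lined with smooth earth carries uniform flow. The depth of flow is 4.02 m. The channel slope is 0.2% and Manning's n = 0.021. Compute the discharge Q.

Q = 270 m³/s

With bottom width b = 5.71 m and side slope z = 3.1: A = (b + zy)y = (5.71 + 3.1×4.02)×4.02 = 73.05 m²; P = b + 2y√(1+z²) = 5.71 + 2×4.02×3.257 = 31.9 m.
Hydraulic radius R = A/P = 73.05/31.9 = 2.29 m.
Manning's equation: Q = (1/n) A R^(2/3) S^(1/2) = (1/0.021) × 73.05 × 2.29^(2/3) × 0.002^(1/2) = 270 m³/s.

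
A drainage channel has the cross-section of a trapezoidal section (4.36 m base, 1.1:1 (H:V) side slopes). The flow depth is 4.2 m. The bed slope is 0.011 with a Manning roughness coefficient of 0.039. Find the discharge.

With bottom width b = 4.36 m and side slope z = 1.1: A = (b + zy)y = (4.36 + 1.1×4.2)×4.2 = 37.72 m²; P = b + 2y√(1+z²) = 4.36 + 2×4.2×1.487 = 16.85 m.
Hydraulic radius R = A/P = 37.72/16.85 = 2.239 m.
Manning's equation: Q = (1/n) A R^(2/3) S^(1/2) = (1/0.039) × 37.72 × 2.239^(2/3) × 0.011^(1/2) = 174 m³/s.

Q = 174 m³/s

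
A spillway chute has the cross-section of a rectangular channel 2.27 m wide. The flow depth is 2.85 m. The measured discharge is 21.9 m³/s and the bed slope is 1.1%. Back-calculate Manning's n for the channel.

Flow area A = b·y = 2.27 × 2.85 = 6.47 m². Wetted perimeter P = b + 2y = 2.27 + 2×2.85 = 7.97 m.
Hydraulic radius R = A/P = 6.47/7.97 = 0.8117 m.
Rearranging Manning's equation: n = (1/Q) A R^(2/3) S^(1/2) = (1/21.9) × 6.47 × 0.8117^(2/3) × √0.011 = 0.027.

n = 0.027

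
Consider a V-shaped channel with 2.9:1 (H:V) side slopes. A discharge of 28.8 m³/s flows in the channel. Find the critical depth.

At critical depth, Q² T / (g A³) = 1, i.e. A³/T = Q²/g = 28.8²/9.81 = 84.55.
Trying y = 2.24 m: A³/T = 237.1 — too large.
Trying y = 1.59 m: A³/T = 42.73 — too small.
Trying y = 1.82 m: A³/T = 83.97 — matches.

y_c = 1.82 m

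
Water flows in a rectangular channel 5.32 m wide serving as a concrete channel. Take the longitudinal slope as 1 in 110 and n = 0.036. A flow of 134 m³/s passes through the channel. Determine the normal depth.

y_n = 6.27 m

Manning's equation rearranged: A R^(2/3) = nQ / (1·√S) = 0.036 × 134 / (√0.009091) = 50.59.
Try y = 5.39 m: A R^(2/3) = 42.13 — short.
Try y = 7.54 m: A R^(2/3) = 62.96 — over.
Try y = 6.27 m: A R^(2/3) = 50.59 — ≈ 50.59.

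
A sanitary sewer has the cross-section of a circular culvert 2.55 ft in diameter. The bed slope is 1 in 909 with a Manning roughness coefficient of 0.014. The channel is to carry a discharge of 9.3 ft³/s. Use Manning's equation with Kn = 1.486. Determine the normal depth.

y_n = 1.57 ft

Manning's equation rearranged: A R^(2/3) = nQ / (1.486·√S) = 0.014 × 9.3 / (1.486 × √0.0011) = 2.642.
At y = 1.88 ft: A R^(2/3) = 3.38 — over.
At y = 1.31 ft: A R^(2/3) = 1.98 — short.
At y = 1.57 ft: A R^(2/3) = 2.643 — ≈ 2.642.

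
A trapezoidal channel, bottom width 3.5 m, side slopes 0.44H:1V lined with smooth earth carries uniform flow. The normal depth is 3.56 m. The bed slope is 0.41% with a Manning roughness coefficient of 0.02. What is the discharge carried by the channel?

With bottom width b = 3.5 m and side slope z = 0.44: A = (b + zy)y = (3.5 + 0.44×3.56)×3.56 = 18.04 m²; P = b + 2y√(1+z²) = 3.5 + 2×3.56×1.093 = 11.28 m.
Hydraulic radius R = A/P = 18.04/11.28 = 1.599 m.
Manning's equation: Q = (1/n) A R^(2/3) S^(1/2) = (1/0.02) × 18.04 × 1.599^(2/3) × 0.0041^(1/2) = 79 m³/s.

Q = 79 m³/s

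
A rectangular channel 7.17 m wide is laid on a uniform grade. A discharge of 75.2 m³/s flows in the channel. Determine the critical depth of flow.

For a rectangular channel, critical depth y_c = (q²/g)^(1/3) where q = Q/b = 75.2/7.17 = 10.49 m²/s.
So y_c = (10.49²/9.81)^(1/3) = 2.24 m.

y_c = 2.24 m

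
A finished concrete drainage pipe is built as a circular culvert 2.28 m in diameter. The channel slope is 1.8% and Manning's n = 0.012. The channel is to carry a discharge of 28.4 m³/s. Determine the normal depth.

Manning's equation rearranged: A R^(2/3) = nQ / (1·√S) = 0.012 × 28.4 / (√0.018) = 2.54.
At y = 1.4 m: A R^(2/3) = 1.953 — low.
At y = 1.7 m: A R^(2/3) = 2.542 — matches.

y_n = 1.7 m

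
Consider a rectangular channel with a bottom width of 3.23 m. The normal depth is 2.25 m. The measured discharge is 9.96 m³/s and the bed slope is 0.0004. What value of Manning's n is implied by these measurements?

Flow area A = b·y = 3.23 × 2.25 = 7.268 m². Wetted perimeter P = b + 2y = 3.23 + 2×2.25 = 7.73 m.
Hydraulic radius R = A/P = 7.268/7.73 = 0.9402 m.
Rearranging Manning's equation: n = (1/Q) A R^(2/3) S^(1/2) = (1/9.96) × 7.268 × 0.9402^(2/3) × √0.0004 = 0.014.

n = 0.014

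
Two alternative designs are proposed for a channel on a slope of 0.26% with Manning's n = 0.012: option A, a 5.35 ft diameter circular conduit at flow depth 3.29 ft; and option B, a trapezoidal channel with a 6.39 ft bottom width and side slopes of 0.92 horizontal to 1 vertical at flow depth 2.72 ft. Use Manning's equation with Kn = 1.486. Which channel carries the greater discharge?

Channel A: For a circular section of diameter D = 5.35 ft at depth y = 3.29 ft, the central angle is θ = 2 arccos(1 − 2y/D) = 3.606 rad. Then A = (D²/8)(θ − sin θ) = 14.5 ft² and P = Dθ/2 = 9.645 ft. Hydraulic radius R = A/P = 14.5/9.645 = 1.504 ft. Q_A = (1.486/0.012)·14.5·1.504^(2/3)·√0.0026 = 120.2 ft³/s.
Channel B: With bottom width b = 6.39 ft and side slope z = 0.92: A = (b + zy)y = (6.39 + 0.92×2.72)×2.72 = 24.19 ft²; P = b + 2y√(1+z²) = 6.39 + 2×2.72×1.359 = 13.78 ft. Hydraulic radius R = A/P = 24.19/13.78 = 1.755 ft. Q_B = (1.486/0.012)·24.19·1.755^(2/3)·√0.0026 = 222.2 ft³/s.
Q_A = 120.2 ft³/s vs Q_B = 222.2 ft³/s, so channel B carries more.

channel B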